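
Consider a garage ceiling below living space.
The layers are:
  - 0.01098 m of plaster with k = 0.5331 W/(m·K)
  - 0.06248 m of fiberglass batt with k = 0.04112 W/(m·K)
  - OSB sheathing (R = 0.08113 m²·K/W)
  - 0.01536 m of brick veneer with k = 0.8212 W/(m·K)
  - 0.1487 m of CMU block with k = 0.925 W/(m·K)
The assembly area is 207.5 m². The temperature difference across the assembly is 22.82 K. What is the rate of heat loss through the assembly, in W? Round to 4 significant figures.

0.01098/0.5331 = 0.020597
0.06248/0.04112 = 1.5195
0.01536/0.8212 = 0.018704
0.1487/0.925 = 0.16076
R_total = 0.020597 + 1.5195 + 0.08113 + 0.018704 + 0.16076 = 1.8006 m²·K/W
Q = A·ΔT/R = 207.5 × 22.82 / 1.8006 = 2629.7 W

2630 W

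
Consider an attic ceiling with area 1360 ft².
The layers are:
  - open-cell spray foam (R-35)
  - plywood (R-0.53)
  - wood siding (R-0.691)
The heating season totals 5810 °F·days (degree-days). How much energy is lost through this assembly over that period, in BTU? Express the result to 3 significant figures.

5240000 BTU

R_total = 35 + 0.53 + 0.691 = 36.22 ft²·°F·h/BTU
E = A × HDD × 24 / R = 1360 × 5810 × 24 / 36.22 = 5236000 BTU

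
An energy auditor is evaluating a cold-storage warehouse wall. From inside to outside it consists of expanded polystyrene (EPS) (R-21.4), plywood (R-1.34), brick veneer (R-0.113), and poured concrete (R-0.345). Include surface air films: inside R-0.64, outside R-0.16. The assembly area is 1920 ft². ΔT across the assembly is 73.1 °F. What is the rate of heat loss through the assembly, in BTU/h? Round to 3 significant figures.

5850 BTU/h

R_total = 0.64 + 21.4 + 1.34 + 0.113 + 0.345 + 0.16 = 24 ft²·°F·h/BTU
Q = A·ΔT/R = 1920 × 73.1 / 24 = 5848 BTU/h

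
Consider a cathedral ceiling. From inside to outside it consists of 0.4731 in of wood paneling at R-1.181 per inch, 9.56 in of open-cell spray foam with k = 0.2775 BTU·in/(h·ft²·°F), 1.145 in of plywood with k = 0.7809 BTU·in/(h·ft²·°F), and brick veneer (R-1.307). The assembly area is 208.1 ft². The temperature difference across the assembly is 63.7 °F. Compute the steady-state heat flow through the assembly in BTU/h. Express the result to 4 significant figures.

0.4731 × 1.181 = 0.55873
9.56/0.2775 = 34.45
1.145/0.7809 = 1.4663
R_total = 0.55873 + 34.45 + 1.4663 + 1.307 = 37.782 ft²·°F·h/BTU
Q = A·ΔT/R = 208.1 × 63.7 / 37.782 = 350.85 BTU/h

350.9 BTU/h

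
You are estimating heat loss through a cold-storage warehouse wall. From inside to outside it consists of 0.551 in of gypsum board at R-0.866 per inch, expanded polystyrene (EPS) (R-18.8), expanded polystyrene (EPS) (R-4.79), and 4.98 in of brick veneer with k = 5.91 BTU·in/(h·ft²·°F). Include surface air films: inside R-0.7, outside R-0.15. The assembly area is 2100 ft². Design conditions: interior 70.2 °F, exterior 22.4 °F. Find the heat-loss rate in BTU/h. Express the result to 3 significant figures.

0.551 × 0.866 = 0.4772
4.98/5.91 = 0.8426
R_total = 0.7 + 0.4772 + 18.8 + 4.79 + 0.8426 + 0.15 = 25.76 ft²·°F·h/BTU
Q = A·ΔT/R = 2100 × (70.2 − 22.4) / 25.76 = 3897 BTU/h

3900 BTU/h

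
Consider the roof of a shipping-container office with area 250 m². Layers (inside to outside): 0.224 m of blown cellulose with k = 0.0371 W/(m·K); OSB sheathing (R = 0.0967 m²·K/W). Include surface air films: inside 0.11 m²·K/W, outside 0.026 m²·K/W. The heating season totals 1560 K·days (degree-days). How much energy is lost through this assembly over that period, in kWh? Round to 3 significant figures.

1490 kWh

0.224/0.0371 = 6.038
R_total = 0.11 + 6.038 + 0.0967 + 0.026 = 6.27 m²·K/W
E = A × HDD × 24 / R / 1000 = 250 × 1560 × 24 / 6.27 / 1000 = 1493 kWh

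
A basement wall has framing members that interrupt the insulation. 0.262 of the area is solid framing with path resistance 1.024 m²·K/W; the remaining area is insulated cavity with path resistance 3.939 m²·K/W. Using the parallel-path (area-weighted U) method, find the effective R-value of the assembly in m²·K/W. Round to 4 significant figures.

2.256 m²·K/W

U_eff = 0.738/3.939 + 0.262/1.024 = 0.18736 + 0.25586 = 0.44322
R_eff = 1/U_eff = 2.2562 m²·K/W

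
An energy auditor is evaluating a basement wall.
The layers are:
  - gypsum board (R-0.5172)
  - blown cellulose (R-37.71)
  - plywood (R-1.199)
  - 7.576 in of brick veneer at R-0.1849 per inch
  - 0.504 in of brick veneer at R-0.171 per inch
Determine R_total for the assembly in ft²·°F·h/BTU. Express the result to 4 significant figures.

40.91 ft²·°F·h/BTU

7.576 × 0.1849 = 1.4008
0.504 × 0.171 = 0.086184
R_total = 0.5172 + 37.71 + 1.199 + 1.4008 + 0.086184 = 40.913 ft²·°F·h/BTU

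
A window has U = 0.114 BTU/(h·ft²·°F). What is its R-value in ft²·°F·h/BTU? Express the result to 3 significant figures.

R = 1/U = 1/0.114 = 8.772

8.77 ft²·°F·h/BTU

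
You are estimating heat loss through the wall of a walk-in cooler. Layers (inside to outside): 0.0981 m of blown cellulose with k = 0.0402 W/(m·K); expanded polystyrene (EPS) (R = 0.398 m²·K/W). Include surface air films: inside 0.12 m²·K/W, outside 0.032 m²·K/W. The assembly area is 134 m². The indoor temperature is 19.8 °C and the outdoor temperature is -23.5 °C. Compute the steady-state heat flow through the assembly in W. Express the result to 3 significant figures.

1940 W

0.0981/0.0402 = 2.44
R_total = 0.12 + 2.44 + 0.398 + 0.032 = 2.99 m²·K/W
Q = A·ΔT/R = 134 × (19.8 − (-23.5)) / 2.99 = 1940 W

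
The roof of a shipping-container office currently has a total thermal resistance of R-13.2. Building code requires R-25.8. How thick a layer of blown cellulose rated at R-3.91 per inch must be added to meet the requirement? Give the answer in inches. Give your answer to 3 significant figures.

ΔR = 25.8 − 13.2 = 12.6 ft²·°F·h/BTU
L = ΔR / (R/in) = 12.6/3.91 = 3.223 in

3.22 in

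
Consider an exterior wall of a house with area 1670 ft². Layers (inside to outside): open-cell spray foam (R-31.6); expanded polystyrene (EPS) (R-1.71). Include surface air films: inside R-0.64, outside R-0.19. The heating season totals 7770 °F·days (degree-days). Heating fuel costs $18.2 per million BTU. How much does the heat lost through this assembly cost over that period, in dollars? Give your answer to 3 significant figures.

166 dollars

R_total = 0.64 + 31.6 + 1.71 + 0.19 = 34.14 ft²·°F·h/BTU
E = A × HDD × 24 / R = 1670 × 7770 × 24 / 34.14 = 9122000 BTU
Cost = 9122000/10⁶ × 18.2 = $166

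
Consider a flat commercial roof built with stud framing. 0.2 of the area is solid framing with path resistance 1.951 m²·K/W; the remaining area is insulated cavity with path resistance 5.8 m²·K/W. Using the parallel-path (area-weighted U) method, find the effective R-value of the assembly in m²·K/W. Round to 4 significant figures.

U_eff = 0.8/5.8 + 0.2/1.951 = 0.13793 + 0.10251 = 0.24044
R_eff = 1/U_eff = 4.159 m²·K/W

4.159 m²·K/W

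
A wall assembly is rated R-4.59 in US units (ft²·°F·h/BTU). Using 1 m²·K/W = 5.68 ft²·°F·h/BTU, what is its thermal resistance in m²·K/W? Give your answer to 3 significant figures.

0.808 m²·K/W

R_SI = 4.59/5.68 = 0.8081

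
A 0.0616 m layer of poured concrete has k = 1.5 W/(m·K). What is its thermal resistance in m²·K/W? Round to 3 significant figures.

0.0411 m²·K/W

R = L/k = 0.0616/1.5 = 0.04107 m²·K/W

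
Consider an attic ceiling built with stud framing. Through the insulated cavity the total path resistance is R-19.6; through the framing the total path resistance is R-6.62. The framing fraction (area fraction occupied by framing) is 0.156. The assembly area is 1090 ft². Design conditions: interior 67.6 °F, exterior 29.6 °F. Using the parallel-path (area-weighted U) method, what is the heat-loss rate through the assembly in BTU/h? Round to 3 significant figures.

2760 BTU/h

U_eff = 0.844/19.6 + 0.156/6.62 = 0.04306 + 0.02356 = 0.06663
R_eff = 1/U_eff = 15.01 ft²·°F·h/BTU
Q = 1090 × (67.6 − 29.6) / 15.01 = 2760 BTU/h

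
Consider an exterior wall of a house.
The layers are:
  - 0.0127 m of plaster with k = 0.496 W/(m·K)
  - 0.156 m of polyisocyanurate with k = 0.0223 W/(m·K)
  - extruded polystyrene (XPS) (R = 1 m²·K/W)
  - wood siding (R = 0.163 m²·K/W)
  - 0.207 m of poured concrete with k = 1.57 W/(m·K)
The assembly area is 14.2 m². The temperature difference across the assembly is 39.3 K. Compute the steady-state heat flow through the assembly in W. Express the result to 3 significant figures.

0.0127/0.496 = 0.0256
0.156/0.0223 = 6.996
0.207/1.57 = 0.1318
R_total = 0.0256 + 6.996 + 1 + 0.163 + 0.1318 = 8.316 m²·K/W
Q = A·ΔT/R = 14.2 × 39.3 / 8.316 = 67.11 W

67.1 W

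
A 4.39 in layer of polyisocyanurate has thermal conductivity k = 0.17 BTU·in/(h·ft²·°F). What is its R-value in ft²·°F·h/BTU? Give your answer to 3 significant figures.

R = L/k = 4.39/0.17 = 25.82 ft²·°F·h/BTU

25.8 ft²·°F·h/BTU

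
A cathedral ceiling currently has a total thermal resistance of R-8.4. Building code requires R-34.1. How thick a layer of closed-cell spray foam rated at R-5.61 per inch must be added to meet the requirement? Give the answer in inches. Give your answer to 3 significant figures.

ΔR = 34.1 − 8.4 = 25.7 ft²·°F·h/BTU
L = ΔR / (R/in) = 25.7/5.61 = 4.581 in

4.58 in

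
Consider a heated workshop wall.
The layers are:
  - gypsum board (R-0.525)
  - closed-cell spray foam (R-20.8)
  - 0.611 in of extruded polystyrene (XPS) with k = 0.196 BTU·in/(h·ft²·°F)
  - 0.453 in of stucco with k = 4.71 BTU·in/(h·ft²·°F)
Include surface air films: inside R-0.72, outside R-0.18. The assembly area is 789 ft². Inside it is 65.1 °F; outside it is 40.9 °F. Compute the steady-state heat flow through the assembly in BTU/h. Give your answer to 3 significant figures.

0.611/0.196 = 3.117
0.453/4.71 = 0.09618
R_total = 0.72 + 0.525 + 20.8 + 3.117 + 0.09618 + 0.18 = 25.44 ft²·°F·h/BTU
Q = A·ΔT/R = 789 × (65.1 − 40.9) / 25.44 = 750.6 BTU/h

751 BTU/h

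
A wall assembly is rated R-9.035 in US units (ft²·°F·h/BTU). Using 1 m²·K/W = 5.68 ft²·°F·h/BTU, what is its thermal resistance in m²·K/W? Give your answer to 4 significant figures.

1.591 m²·K/W

R_SI = 9.035/5.68 = 1.5907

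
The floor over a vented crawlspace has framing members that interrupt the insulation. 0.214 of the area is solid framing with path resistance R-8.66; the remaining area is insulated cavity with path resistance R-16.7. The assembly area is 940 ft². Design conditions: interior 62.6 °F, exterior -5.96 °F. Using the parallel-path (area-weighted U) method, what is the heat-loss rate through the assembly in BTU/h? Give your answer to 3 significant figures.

U_eff = 0.786/16.7 + 0.214/8.66 = 0.04707 + 0.02471 = 0.07178
R_eff = 1/U_eff = 13.93 ft²·°F·h/BTU
Q = 940 × (62.6 − (-5.96)) / 13.93 = 4626 BTU/h

4630 BTU/h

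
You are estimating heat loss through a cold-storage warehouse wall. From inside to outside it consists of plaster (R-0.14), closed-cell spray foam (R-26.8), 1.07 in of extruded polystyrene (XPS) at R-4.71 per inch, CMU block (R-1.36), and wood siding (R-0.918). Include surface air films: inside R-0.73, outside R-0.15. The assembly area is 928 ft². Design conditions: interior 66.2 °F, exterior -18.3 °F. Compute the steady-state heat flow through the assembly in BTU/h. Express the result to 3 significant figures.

2230 BTU/h

1.07 × 4.71 = 5.04
R_total = 0.73 + 0.14 + 26.8 + 5.04 + 1.36 + 0.918 + 0.15 = 35.14 ft²·°F·h/BTU
Q = A·ΔT/R = 928 × (66.2 − (-18.3)) / 35.14 = 2232 BTU/h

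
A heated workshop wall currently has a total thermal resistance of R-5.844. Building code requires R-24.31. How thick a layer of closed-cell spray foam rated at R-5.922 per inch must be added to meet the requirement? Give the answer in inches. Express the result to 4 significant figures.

ΔR = 24.31 − 5.844 = 18.466 ft²·°F·h/BTU
L = ΔR / (R/in) = 18.466/5.922 = 3.1182 in

3.118 in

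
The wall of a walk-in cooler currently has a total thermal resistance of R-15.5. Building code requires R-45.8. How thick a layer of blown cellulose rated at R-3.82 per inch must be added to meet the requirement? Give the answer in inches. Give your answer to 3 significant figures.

ΔR = 45.8 − 15.5 = 30.3 ft²·°F·h/BTU
L = ΔR / (R/in) = 30.3/3.82 = 7.932 in

7.93 in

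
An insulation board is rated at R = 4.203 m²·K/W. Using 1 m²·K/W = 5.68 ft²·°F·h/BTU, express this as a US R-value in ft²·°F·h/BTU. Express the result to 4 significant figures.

23.87 ft²·°F·h/BTU

R_US = 4.203 × 5.68 = 23.873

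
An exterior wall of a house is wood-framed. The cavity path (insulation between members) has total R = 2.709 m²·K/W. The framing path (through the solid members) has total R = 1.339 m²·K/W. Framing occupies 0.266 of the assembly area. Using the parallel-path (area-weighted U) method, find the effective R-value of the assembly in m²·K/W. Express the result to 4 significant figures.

2.129 m²·K/W

U_eff = 0.734/2.709 + 0.266/1.339 = 0.27095 + 0.19866 = 0.4696
R_eff = 1/U_eff = 2.1295 m²·K/W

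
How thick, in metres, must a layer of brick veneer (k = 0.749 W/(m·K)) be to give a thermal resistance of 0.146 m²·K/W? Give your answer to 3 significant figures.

0.109 m

L = R·k = 0.146 × 0.749 = 0.1094 m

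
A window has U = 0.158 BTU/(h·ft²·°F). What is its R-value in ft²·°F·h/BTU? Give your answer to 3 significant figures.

R = 1/U = 1/0.158 = 6.329

6.33 ft²·°F·h/BTU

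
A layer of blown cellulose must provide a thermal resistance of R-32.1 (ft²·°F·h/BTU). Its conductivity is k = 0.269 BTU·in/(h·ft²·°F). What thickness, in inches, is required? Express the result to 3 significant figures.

L = R × k = 32.1 × 0.269 = 8.635 in

8.63 in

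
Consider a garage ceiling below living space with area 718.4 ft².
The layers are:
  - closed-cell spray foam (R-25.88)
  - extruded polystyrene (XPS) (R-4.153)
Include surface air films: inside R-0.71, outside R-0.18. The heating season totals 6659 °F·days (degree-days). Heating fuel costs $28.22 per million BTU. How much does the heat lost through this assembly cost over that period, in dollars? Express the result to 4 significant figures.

R_total = 0.71 + 25.88 + 4.153 + 0.18 = 30.923 ft²·°F·h/BTU
E = A × HDD × 24 / R = 718.4 × 6659 × 24 / 30.923 = 3712800 BTU
Cost = 3712800/10⁶ × 28.22 = $104.78

104.8 dollars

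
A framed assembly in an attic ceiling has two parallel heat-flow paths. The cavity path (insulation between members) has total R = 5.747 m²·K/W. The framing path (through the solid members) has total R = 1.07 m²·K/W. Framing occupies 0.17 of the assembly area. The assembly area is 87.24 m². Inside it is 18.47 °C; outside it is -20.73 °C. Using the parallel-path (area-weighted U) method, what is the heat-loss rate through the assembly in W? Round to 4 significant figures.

U_eff = 0.83/5.747 + 0.17/1.07 = 0.14442 + 0.15888 = 0.3033
R_eff = 1/U_eff = 3.297 m²·K/W
Q = 87.24 × (18.47 − (-20.73)) / 3.297 = 1037.2 W

1037 W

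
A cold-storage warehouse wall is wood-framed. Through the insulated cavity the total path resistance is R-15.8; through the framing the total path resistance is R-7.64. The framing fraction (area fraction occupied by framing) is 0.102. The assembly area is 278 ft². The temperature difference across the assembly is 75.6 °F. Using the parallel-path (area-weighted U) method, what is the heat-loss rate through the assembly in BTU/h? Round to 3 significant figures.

1480 BTU/h

U_eff = 0.898/15.8 + 0.102/7.64 = 0.05684 + 0.01335 = 0.07019
R_eff = 1/U_eff = 14.25 ft²·°F·h/BTU
Q = 278 × 75.6 / 14.25 = 1475 BTU/h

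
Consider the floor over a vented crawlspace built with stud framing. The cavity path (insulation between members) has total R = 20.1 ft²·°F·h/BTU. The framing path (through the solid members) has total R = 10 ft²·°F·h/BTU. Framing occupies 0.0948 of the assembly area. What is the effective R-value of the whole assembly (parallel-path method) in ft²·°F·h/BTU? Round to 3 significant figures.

18.3 ft²·°F·h/BTU

U_eff = 0.9052/20.1 + 0.0948/10 = 0.04503 + 0.00948 = 0.05451
R_eff = 1/U_eff = 18.34 ft²·°F·h/BTU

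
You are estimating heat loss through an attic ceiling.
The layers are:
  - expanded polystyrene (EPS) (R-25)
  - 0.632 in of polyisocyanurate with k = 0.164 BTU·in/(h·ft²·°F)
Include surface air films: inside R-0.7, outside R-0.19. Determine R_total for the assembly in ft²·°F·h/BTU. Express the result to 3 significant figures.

29.7 ft²·°F·h/BTU

0.632/0.164 = 3.854
R_total = 0.7 + 25 + 3.854 + 0.19 = 29.74 ft²·°F·h/BTU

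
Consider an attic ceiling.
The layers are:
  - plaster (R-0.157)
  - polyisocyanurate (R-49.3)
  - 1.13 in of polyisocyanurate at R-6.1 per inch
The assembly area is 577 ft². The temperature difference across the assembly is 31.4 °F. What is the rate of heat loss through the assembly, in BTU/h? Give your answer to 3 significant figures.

322 BTU/h

1.13 × 6.1 = 6.893
R_total = 0.157 + 49.3 + 6.893 = 56.35 ft²·°F·h/BTU
Q = A·ΔT/R = 577 × 31.4 / 56.35 = 321.5 BTU/h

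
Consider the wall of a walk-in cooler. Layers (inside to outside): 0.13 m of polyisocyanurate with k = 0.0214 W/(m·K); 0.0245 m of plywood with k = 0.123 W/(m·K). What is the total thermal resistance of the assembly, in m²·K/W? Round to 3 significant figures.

0.13/0.0214 = 6.075
0.0245/0.123 = 0.1992
R_total = 6.075 + 0.1992 = 6.274 m²·K/W

6.27 m²·K/W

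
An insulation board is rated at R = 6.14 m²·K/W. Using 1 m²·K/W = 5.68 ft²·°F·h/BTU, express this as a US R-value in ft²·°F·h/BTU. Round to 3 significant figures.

34.9 ft²·°F·h/BTU

R_US = 6.14 × 5.68 = 34.88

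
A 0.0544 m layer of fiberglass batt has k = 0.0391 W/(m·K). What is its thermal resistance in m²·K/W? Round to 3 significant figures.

R = L/k = 0.0544/0.0391 = 1.391 m²·K/W

1.39 m²·K/W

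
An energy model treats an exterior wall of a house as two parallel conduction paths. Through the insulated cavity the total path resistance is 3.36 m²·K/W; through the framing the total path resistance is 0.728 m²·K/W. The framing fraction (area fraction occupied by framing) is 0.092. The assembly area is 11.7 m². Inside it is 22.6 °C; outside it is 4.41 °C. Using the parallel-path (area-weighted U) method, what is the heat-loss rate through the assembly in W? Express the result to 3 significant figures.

84.4 W

U_eff = 0.908/3.36 + 0.092/0.728 = 0.2702 + 0.1264 = 0.3966
R_eff = 1/U_eff = 2.521 m²·K/W
Q = 11.7 × (22.6 − 4.41) / 2.521 = 84.41 W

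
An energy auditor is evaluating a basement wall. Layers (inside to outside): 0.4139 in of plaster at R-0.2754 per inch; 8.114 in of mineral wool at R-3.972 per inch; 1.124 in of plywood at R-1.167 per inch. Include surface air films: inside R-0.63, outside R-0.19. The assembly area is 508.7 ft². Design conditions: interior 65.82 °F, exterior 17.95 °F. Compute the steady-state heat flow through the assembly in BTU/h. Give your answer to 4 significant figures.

0.4139 × 0.2754 = 0.11399
8.114 × 3.972 = 32.229
1.124 × 1.167 = 1.3117
R_total = 0.63 + 0.11399 + 32.229 + 1.3117 + 0.19 = 34.475 ft²·°F·h/BTU
Q = A·ΔT/R = 508.7 × (65.82 − 17.95) / 34.475 = 706.36 BTU/h

706.4 BTU/h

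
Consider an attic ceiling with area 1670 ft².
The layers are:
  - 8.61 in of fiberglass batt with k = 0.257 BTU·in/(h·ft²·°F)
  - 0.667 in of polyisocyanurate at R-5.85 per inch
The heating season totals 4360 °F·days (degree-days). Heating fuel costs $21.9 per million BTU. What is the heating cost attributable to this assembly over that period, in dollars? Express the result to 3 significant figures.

102 dollars

8.61/0.257 = 33.5
0.667 × 5.85 = 3.902
R_total = 33.5 + 3.902 = 37.4 ft²·°F·h/BTU
E = A × HDD × 24 / R = 1670 × 4360 × 24 / 37.4 = 4672000 BTU
Cost = 4672000/10⁶ × 21.9 = $102.3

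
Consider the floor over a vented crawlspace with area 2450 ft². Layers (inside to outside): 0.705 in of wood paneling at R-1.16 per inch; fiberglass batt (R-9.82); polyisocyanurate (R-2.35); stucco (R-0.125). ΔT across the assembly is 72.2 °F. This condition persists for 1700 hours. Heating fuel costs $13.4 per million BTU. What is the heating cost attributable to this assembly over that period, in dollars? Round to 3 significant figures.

0.705 × 1.16 = 0.8178
R_total = 0.8178 + 9.82 + 2.35 + 0.125 = 13.11 ft²·°F·h/BTU
Q = 2450 × 72.2 / 13.11 = 13490 BTU/h
E = 13490 × 1700 = 22930000 BTU
Cost = 22930000/10⁶ × 13.4 = $307.3

307 dollars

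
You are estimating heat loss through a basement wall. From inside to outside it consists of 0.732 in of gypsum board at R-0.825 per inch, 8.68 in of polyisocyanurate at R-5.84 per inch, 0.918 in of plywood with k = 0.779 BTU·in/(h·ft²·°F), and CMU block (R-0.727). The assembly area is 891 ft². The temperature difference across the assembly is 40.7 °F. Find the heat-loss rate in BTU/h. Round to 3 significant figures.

682 BTU/h

0.732 × 0.825 = 0.6039
8.68 × 5.84 = 50.69
0.918/0.779 = 1.178
R_total = 0.6039 + 50.69 + 1.178 + 0.727 = 53.2 ft²·°F·h/BTU
Q = A·ΔT/R = 891 × 40.7 / 53.2 = 681.6 BTU/h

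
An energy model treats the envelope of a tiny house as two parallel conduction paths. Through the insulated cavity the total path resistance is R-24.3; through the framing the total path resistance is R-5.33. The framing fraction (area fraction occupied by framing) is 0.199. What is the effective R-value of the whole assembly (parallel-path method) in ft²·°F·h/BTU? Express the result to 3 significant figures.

U_eff = 0.801/24.3 + 0.199/5.33 = 0.03296 + 0.03734 = 0.0703
R_eff = 1/U_eff = 14.22 ft²·°F·h/BTU

14.2 ft²·°F·h/BTU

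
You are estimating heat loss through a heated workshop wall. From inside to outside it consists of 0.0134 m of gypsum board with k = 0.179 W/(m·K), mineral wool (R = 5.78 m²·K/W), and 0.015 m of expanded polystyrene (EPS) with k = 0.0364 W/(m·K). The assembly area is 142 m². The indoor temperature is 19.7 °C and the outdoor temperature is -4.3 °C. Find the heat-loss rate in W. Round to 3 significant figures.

544 W

0.0134/0.179 = 0.07486
0.015/0.0364 = 0.4121
R_total = 0.07486 + 5.78 + 0.4121 = 6.267 m²·K/W
Q = A·ΔT/R = 142 × (19.7 − (-4.3)) / 6.267 = 543.8 W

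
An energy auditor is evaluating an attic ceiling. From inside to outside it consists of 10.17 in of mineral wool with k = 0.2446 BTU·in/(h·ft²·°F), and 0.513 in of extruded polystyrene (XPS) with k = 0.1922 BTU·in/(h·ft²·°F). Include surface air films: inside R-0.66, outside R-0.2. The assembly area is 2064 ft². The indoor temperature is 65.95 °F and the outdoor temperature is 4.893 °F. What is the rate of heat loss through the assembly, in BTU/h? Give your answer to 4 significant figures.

10.17/0.2446 = 41.578
0.513/0.1922 = 2.6691
R_total = 0.66 + 41.578 + 2.6691 + 0.2 = 45.107 ft²·°F·h/BTU
Q = A·ΔT/R = 2064 × (65.95 − 4.893) / 45.107 = 2793.8 BTU/h

2794 BTU/h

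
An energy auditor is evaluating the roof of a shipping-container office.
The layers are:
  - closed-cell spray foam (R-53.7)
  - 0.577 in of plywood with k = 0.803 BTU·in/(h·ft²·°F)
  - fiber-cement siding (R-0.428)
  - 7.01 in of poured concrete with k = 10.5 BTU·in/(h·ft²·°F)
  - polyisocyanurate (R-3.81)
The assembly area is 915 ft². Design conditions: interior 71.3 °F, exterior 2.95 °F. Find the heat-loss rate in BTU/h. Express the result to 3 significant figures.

1050 BTU/h

0.577/0.803 = 0.7186
7.01/10.5 = 0.6676
R_total = 53.7 + 0.7186 + 0.428 + 0.6676 + 3.81 = 59.32 ft²·°F·h/BTU
Q = A·ΔT/R = 915 × (71.3 − 2.95) / 59.32 = 1054 BTU/h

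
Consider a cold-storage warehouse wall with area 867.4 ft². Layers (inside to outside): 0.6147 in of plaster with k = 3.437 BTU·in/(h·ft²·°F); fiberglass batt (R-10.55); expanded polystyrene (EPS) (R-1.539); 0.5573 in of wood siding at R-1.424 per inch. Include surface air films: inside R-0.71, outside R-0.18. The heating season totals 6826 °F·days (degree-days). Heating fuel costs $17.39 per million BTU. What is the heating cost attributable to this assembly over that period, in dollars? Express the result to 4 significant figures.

177.1 dollars

0.6147/3.437 = 0.17885
0.5573 × 1.424 = 0.7936
R_total = 0.71 + 0.17885 + 10.55 + 1.539 + 0.7936 + 0.18 = 13.951 ft²·°F·h/BTU
E = A × HDD × 24 / R = 867.4 × 6826 × 24 / 13.951 = 10185000 BTU
Cost = 10185000/10⁶ × 17.39 = $177.12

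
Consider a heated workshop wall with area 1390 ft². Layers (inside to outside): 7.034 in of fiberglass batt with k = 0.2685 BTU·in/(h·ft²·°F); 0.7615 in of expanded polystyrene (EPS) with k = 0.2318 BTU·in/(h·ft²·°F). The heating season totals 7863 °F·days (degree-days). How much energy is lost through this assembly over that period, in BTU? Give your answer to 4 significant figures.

8897000 BTU

7.034/0.2685 = 26.197
0.7615/0.2318 = 3.2852
R_total = 26.197 + 3.2852 = 29.483 ft²·°F·h/BTU
E = A × HDD × 24 / R = 1390 × 7863 × 24 / 29.483 = 8897100 BTU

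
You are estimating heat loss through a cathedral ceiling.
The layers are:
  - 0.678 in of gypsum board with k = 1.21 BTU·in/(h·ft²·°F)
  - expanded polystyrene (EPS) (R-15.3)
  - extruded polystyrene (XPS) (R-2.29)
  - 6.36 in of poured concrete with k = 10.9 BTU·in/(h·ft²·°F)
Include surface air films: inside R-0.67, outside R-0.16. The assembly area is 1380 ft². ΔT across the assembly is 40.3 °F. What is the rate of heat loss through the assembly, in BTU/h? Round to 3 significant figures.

0.678/1.21 = 0.5603
6.36/10.9 = 0.5835
R_total = 0.67 + 0.5603 + 15.3 + 2.29 + 0.5835 + 0.16 = 19.56 ft²·°F·h/BTU
Q = A·ΔT/R = 1380 × 40.3 / 19.56 = 2843 BTU/h

2840 BTU/h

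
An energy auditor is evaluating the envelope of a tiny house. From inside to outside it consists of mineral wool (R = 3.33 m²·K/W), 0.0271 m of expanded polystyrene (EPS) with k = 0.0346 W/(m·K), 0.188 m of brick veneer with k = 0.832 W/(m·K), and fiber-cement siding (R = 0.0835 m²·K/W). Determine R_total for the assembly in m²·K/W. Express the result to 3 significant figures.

0.0271/0.0346 = 0.7832
0.188/0.832 = 0.226
R_total = 3.33 + 0.7832 + 0.226 + 0.0835 = 4.423 m²·K/W

4.42 m²·K/W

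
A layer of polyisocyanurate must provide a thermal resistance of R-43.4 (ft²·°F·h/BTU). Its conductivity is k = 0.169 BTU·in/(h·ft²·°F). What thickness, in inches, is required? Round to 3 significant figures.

L = R × k = 43.4 × 0.169 = 7.335 in

7.33 in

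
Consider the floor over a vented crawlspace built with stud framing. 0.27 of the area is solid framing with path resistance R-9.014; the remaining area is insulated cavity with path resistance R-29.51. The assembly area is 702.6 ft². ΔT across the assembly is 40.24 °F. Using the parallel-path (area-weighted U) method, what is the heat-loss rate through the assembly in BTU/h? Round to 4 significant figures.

1546 BTU/h

U_eff = 0.73/29.51 + 0.27/9.014 = 0.024737 + 0.029953 = 0.054691
R_eff = 1/U_eff = 18.285 ft²·°F·h/BTU
Q = 702.6 × 40.24 / 18.285 = 1546.3 BTU/h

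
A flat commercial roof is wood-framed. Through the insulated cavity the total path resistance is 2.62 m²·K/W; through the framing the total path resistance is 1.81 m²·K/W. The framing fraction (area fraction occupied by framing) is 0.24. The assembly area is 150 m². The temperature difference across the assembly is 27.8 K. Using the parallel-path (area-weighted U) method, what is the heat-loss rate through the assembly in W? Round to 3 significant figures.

1760 W

U_eff = 0.76/2.62 + 0.24/1.81 = 0.2901 + 0.1326 = 0.4227
R_eff = 1/U_eff = 2.366 m²·K/W
Q = 150 × 27.8 / 2.366 = 1763 W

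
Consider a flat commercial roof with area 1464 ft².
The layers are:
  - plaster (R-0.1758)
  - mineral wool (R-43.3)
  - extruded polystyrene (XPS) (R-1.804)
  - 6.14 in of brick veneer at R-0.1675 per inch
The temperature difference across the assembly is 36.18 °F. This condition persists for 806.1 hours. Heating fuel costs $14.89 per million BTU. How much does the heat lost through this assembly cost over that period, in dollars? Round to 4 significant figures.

13.73 dollars

6.14 × 0.1675 = 1.0285
R_total = 0.1758 + 43.3 + 1.804 + 1.0285 = 46.308 ft²·°F·h/BTU
Q = 1464 × 36.18 / 46.308 = 1143.8 BTU/h
E = 1143.8 × 806.1 = 922020 BTU
Cost = 922020/10⁶ × 14.89 = $13.729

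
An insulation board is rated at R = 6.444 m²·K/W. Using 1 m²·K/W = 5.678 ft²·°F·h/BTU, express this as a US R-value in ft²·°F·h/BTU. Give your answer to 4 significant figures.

R_US = 6.444 × 5.678 = 36.589

36.59 ft²·°F·h/BTU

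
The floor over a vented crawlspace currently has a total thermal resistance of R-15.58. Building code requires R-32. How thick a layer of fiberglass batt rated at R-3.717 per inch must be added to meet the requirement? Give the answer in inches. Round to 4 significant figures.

ΔR = 32 − 15.58 = 16.42 ft²·°F·h/BTU
L = ΔR / (R/in) = 16.42/3.717 = 4.4175 in

4.418 in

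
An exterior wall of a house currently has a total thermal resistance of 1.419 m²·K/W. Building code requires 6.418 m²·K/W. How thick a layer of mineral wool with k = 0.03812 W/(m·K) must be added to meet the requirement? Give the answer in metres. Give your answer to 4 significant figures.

0.1906 m

ΔR = 6.418 − 1.419 = 4.999 m²·K/W
L = ΔR × k = 4.999 × 0.03812 = 0.19056 m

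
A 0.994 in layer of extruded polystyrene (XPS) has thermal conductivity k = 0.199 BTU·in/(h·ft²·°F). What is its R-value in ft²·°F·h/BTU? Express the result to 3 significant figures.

4.99 ft²·°F·h/BTU

R = L/k = 0.994/0.199 = 4.995 ft²·°F·h/BTU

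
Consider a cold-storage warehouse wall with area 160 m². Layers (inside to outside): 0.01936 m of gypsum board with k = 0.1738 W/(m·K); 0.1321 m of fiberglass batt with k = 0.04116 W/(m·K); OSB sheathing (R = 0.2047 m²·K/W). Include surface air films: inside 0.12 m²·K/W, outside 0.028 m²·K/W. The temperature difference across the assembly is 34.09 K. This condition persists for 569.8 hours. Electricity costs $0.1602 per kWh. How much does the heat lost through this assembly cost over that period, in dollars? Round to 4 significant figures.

135.5 dollars

0.01936/0.1738 = 0.11139
0.1321/0.04116 = 3.2094
R_total = 0.12 + 0.11139 + 3.2094 + 0.2047 + 0.028 = 3.6735 m²·K/W
Q = 160 × 34.09 / 3.6735 = 1484.8 W
E = 1484.8 W × 569.8 h / 1000 = 846.03 kWh
Cost = 846.03 × 0.1602 = $135.53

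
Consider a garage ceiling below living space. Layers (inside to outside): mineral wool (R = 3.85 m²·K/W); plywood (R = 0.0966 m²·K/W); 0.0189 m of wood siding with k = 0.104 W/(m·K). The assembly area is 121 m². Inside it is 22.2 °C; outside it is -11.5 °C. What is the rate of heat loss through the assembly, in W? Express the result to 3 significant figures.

0.0189/0.104 = 0.1817
R_total = 3.85 + 0.0966 + 0.1817 = 4.128 m²·K/W
Q = A·ΔT/R = 121 × (22.2 − (-11.5)) / 4.128 = 987.7 W

988 W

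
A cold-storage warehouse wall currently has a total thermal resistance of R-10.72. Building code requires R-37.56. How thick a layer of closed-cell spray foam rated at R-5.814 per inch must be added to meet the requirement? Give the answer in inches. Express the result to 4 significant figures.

4.616 in

ΔR = 37.56 − 10.72 = 26.84 ft²·°F·h/BTU
L = ΔR / (R/in) = 26.84/5.814 = 4.6164 in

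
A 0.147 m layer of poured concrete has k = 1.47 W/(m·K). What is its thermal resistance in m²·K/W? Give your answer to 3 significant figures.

0.100 m²·K/W

R = L/k = 0.147/1.47 = 0.1 m²·K/W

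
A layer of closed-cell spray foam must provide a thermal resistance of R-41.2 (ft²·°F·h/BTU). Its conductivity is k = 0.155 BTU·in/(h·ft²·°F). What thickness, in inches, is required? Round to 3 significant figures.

L = R × k = 41.2 × 0.155 = 6.386 in

6.39 in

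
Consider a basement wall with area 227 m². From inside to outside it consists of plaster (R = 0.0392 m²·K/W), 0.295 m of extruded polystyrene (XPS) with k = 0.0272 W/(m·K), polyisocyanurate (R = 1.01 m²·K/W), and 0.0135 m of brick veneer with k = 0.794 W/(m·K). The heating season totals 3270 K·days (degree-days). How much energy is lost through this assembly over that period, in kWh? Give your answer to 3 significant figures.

0.295/0.0272 = 10.85
0.0135/0.794 = 0.017
R_total = 0.0392 + 10.85 + 1.01 + 0.017 = 11.91 m²·K/W
E = A × HDD × 24 / R / 1000 = 227 × 3270 × 24 / 11.91 / 1000 = 1496 kWh

1500 kWh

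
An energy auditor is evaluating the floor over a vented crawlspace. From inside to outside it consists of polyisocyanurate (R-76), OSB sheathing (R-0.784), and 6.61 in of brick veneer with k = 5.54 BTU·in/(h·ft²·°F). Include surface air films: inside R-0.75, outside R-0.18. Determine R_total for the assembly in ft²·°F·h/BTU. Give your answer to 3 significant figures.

78.9 ft²·°F·h/BTU

6.61/5.54 = 1.193
R_total = 0.75 + 76 + 0.784 + 1.193 + 0.18 = 78.91 ft²·°F·h/BTU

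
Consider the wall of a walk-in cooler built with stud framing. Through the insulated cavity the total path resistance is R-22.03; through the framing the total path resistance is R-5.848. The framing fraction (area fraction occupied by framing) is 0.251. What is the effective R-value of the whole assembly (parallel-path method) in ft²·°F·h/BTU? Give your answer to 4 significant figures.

13.00 ft²·°F·h/BTU

U_eff = 0.749/22.03 + 0.251/5.848 = 0.033999 + 0.042921 = 0.07692
R_eff = 1/U_eff = 13.001 ft²·°F·h/BTU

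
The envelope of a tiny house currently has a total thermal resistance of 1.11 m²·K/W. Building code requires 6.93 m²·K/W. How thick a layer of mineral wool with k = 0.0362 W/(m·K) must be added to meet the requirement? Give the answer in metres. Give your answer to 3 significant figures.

0.211 m

ΔR = 6.93 − 1.11 = 5.82 m²·K/W
L = ΔR × k = 5.82 × 0.0362 = 0.2107 m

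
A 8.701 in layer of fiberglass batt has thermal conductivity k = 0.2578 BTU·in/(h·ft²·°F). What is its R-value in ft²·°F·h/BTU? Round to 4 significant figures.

R = L/k = 8.701/0.2578 = 33.751 ft²·°F·h/BTU

33.75 ft²·°F·h/BTU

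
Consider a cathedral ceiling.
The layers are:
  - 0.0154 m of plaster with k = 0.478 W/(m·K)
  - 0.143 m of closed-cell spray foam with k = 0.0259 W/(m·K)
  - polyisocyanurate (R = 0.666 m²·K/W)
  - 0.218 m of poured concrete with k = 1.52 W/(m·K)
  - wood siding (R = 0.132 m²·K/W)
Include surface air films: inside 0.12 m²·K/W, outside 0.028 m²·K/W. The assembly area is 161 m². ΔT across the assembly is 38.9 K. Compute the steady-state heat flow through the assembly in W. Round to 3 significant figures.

0.0154/0.478 = 0.03222
0.143/0.0259 = 5.521
0.218/1.52 = 0.1434
R_total = 0.12 + 0.03222 + 5.521 + 0.666 + 0.1434 + 0.132 + 0.028 = 6.643 m²·K/W
Q = A·ΔT/R = 161 × 38.9 / 6.643 = 942.8 W

943 W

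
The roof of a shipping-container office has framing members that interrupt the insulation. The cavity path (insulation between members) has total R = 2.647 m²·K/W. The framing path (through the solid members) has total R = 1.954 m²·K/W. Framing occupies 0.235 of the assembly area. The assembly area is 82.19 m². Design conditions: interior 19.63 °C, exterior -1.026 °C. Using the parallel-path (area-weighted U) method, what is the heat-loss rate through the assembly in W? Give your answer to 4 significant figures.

694.8 W

U_eff = 0.765/2.647 + 0.235/1.954 = 0.28901 + 0.12027 = 0.40927
R_eff = 1/U_eff = 2.4434 m²·K/W
Q = 82.19 × (19.63 − (-1.026)) / 2.4434 = 694.83 W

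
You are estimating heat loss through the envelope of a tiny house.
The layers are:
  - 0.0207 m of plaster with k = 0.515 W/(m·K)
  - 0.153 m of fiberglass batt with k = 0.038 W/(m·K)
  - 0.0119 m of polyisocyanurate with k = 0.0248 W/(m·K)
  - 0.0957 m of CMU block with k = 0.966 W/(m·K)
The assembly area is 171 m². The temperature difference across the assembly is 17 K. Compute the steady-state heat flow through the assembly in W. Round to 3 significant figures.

626 W

0.0207/0.515 = 0.04019
0.153/0.038 = 4.026
0.0119/0.0248 = 0.4798
0.0957/0.966 = 0.09907
R_total = 0.04019 + 4.026 + 0.4798 + 0.09907 = 4.645 m²·K/W
Q = A·ΔT/R = 171 × 17 / 4.645 = 625.8 W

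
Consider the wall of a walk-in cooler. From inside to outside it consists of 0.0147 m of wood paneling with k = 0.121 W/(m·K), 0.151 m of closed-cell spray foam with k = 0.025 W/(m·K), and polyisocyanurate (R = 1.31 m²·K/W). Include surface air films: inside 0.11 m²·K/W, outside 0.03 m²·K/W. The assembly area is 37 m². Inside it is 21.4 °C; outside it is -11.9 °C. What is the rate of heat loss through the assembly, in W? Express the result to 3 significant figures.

0.0147/0.121 = 0.1215
0.151/0.025 = 6.04
R_total = 0.11 + 0.1215 + 6.04 + 1.31 + 0.03 = 7.611 m²·K/W
Q = A·ΔT/R = 37 × (21.4 − (-11.9)) / 7.611 = 161.9 W

162 W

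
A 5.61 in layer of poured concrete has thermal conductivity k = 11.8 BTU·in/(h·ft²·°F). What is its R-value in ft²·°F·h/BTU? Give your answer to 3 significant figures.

R = L/k = 5.61/11.8 = 0.4754 ft²·°F·h/BTU

0.475 ft²·°F·h/BTU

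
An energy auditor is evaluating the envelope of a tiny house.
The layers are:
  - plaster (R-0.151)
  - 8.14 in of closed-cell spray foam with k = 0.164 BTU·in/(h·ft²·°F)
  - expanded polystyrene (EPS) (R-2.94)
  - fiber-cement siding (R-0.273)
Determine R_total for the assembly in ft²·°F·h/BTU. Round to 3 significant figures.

8.14/0.164 = 49.63
R_total = 0.151 + 49.63 + 2.94 + 0.273 = 53 ft²·°F·h/BTU

53.0 ft²·°F·h/BTU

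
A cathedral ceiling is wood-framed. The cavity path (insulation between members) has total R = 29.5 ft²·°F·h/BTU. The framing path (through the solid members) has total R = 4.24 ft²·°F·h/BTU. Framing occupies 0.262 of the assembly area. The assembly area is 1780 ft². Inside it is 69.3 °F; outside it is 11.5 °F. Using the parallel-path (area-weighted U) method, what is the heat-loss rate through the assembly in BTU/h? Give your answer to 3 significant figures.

U_eff = 0.738/29.5 + 0.262/4.24 = 0.02502 + 0.06179 = 0.08681
R_eff = 1/U_eff = 11.52 ft²·°F·h/BTU
Q = 1780 × (69.3 − 11.5) / 11.52 = 8931 BTU/h

8930 BTU/h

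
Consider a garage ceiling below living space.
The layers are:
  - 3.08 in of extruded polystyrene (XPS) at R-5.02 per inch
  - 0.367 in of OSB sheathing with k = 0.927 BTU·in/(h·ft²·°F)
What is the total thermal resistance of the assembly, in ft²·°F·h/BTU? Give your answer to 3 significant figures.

3.08 × 5.02 = 15.46
0.367/0.927 = 0.3959
R_total = 15.46 + 0.3959 = 15.86 ft²·°F·h/BTU

15.9 ft²·°F·h/BTU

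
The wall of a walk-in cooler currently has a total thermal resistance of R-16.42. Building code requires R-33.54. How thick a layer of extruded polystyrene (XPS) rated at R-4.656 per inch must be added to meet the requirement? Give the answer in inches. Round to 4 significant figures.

ΔR = 33.54 − 16.42 = 17.12 ft²·°F·h/BTU
L = ΔR / (R/in) = 17.12/4.656 = 3.677 in

3.677 in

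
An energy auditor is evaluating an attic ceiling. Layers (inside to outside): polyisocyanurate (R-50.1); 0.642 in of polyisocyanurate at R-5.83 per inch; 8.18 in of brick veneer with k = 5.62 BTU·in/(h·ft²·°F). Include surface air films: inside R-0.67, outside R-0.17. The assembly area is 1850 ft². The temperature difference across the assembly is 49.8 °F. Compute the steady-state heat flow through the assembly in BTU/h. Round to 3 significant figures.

1640 BTU/h

0.642 × 5.83 = 3.743
8.18/5.62 = 1.456
R_total = 0.67 + 50.1 + 3.743 + 1.456 + 0.17 = 56.14 ft²·°F·h/BTU
Q = A·ΔT/R = 1850 × 49.8 / 56.14 = 1641 BTU/h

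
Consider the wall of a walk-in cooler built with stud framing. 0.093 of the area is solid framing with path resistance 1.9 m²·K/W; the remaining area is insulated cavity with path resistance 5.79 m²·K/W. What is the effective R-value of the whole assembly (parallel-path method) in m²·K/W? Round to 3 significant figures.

U_eff = 0.907/5.79 + 0.093/1.9 = 0.1566 + 0.04895 = 0.2056
R_eff = 1/U_eff = 4.864 m²·K/W

4.86 m²·K/W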